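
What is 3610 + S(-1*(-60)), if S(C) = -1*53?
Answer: 3557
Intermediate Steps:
S(C) = -53
3610 + S(-1*(-60)) = 3610 - 53 = 3557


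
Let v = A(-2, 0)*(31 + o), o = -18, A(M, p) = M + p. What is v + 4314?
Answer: 4288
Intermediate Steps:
v = -26 (v = (-2 + 0)*(31 - 18) = -2*13 = -26)
v + 4314 = -26 + 4314 = 4288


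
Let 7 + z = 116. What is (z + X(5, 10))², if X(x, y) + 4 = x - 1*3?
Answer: 11449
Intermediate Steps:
X(x, y) = -7 + x (X(x, y) = -4 + (x - 1*3) = -4 + (x - 3) = -4 + (-3 + x) = -7 + x)
z = 109 (z = -7 + 116 = 109)
(z + X(5, 10))² = (109 + (-7 + 5))² = (109 - 2)² = 107² = 11449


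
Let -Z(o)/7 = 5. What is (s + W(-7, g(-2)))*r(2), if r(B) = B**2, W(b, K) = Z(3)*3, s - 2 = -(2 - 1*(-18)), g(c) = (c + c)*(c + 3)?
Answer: -492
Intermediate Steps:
g(c) = 2*c*(3 + c) (g(c) = (2*c)*(3 + c) = 2*c*(3 + c))
Z(o) = -35 (Z(o) = -7*5 = -35)
s = -18 (s = 2 - (2 - 1*(-18)) = 2 - (2 + 18) = 2 - 1*20 = 2 - 20 = -18)
W(b, K) = -105 (W(b, K) = -35*3 = -105)
(s + W(-7, g(-2)))*r(2) = (-18 - 105)*2**2 = -123*4 = -492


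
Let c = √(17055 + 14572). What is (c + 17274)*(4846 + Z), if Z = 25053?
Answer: 516475326 + 29899*√31627 ≈ 5.2179e+8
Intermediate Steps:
c = √31627 ≈ 177.84
(c + 17274)*(4846 + Z) = (√31627 + 17274)*(4846 + 25053) = (17274 + √31627)*29899 = 516475326 + 29899*√31627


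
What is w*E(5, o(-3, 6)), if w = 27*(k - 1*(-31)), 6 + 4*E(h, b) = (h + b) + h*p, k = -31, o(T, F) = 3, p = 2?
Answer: 0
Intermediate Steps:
E(h, b) = -3/2 + b/4 + 3*h/4 (E(h, b) = -3/2 + ((h + b) + h*2)/4 = -3/2 + ((b + h) + 2*h)/4 = -3/2 + (b + 3*h)/4 = -3/2 + (b/4 + 3*h/4) = -3/2 + b/4 + 3*h/4)
w = 0 (w = 27*(-31 - 1*(-31)) = 27*(-31 + 31) = 27*0 = 0)
w*E(5, o(-3, 6)) = 0*(-3/2 + (1/4)*3 + (3/4)*5) = 0*(-3/2 + 3/4 + 15/4) = 0*3 = 0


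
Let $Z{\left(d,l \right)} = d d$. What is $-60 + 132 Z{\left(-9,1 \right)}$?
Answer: $10632$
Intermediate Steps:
$Z{\left(d,l \right)} = d^{2}$
$-60 + 132 Z{\left(-9,1 \right)} = -60 + 132 \left(-9\right)^{2} = -60 + 132 \cdot 81 = -60 + 10692 = 10632$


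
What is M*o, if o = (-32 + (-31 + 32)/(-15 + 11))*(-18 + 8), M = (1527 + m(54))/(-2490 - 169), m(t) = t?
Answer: -1019745/5318 ≈ -191.75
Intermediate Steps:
M = -1581/2659 (M = (1527 + 54)/(-2490 - 169) = 1581/(-2659) = 1581*(-1/2659) = -1581/2659 ≈ -0.59458)
o = 645/2 (o = (-32 + 1/(-4))*(-10) = (-32 + 1*(-¼))*(-10) = (-32 - ¼)*(-10) = -129/4*(-10) = 645/2 ≈ 322.50)
M*o = -1581/2659*645/2 = -1019745/5318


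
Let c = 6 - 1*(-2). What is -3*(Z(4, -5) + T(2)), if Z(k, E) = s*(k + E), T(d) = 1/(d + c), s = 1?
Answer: 27/10 ≈ 2.7000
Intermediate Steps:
c = 8 (c = 6 + 2 = 8)
T(d) = 1/(8 + d) (T(d) = 1/(d + 8) = 1/(8 + d))
Z(k, E) = E + k (Z(k, E) = 1*(k + E) = 1*(E + k) = E + k)
-3*(Z(4, -5) + T(2)) = -3*((-5 + 4) + 1/(8 + 2)) = -3*(-1 + 1/10) = -3*(-1 + ⅒) = -3*(-9/10) = 27/10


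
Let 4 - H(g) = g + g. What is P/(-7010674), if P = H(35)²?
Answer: -198/318667 ≈ -0.00062134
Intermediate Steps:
H(g) = 4 - 2*g (H(g) = 4 - (g + g) = 4 - 2*g)
P = 4356 (P = (4 - 2*35)² = (4 - 70)² = (-66)² = 4356)
P/(-7010674) = 4356/(-7010674) = 4356*(-1/7010674) = -198/318667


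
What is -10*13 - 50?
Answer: -180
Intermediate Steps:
-10*13 - 50 = -130 - 50 = -180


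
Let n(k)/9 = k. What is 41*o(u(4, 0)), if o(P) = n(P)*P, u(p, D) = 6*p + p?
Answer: 289296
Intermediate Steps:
n(k) = 9*k
u(p, D) = 7*p
o(P) = 9*P² (o(P) = (9*P)*P = 9*P²)
41*o(u(4, 0)) = 41*(9*(7*4)²) = 41*(9*28²) = 41*(9*784) = 41*7056 = 289296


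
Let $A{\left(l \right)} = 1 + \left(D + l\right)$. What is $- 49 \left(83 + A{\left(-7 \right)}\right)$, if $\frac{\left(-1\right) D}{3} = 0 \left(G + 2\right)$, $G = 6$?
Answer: $-3773$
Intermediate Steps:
$D = 0$ ($D = - 3 \cdot 0 \left(6 + 2\right) = - 3 \cdot 0 \cdot 8 = \left(-3\right) 0 = 0$)
$A{\left(l \right)} = 1 + l$ ($A{\left(l \right)} = 1 + \left(0 + l\right) = 1 + l$)
$- 49 \left(83 + A{\left(-7 \right)}\right) = - 49 \left(83 + \left(1 - 7\right)\right) = - 49 \left(83 - 6\right) = \left(-49\right) 77 = -3773$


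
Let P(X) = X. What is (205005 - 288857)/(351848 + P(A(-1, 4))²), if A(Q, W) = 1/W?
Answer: -1341632/5629569 ≈ -0.23832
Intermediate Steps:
(205005 - 288857)/(351848 + P(A(-1, 4))²) = (205005 - 288857)/(351848 + (1/4)²) = -83852/(351848 + (¼)²) = -83852/(351848 + 1/16) = -83852/5629569/16 = -83852*16/5629569 = -1341632/5629569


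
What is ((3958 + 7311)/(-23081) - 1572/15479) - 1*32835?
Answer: -11731197401348/357270799 ≈ -32836.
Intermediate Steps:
((3958 + 7311)/(-23081) - 1572/15479) - 1*32835 = (11269*(-1/23081) - 1572*1/15479) - 32835 = (-11269/23081 - 1572/15479) - 32835 = -210716183/357270799 - 32835 = -11731197401348/357270799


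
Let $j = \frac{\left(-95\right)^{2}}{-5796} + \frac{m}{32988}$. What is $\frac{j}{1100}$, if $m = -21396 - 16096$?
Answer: $- \frac{42918361}{17526524400} \approx -0.0024488$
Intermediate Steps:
$m = -37492$ ($m = -21396 - 16096 = -37492$)
$j = - \frac{42918361}{15933204}$ ($j = \frac{\left(-95\right)^{2}}{-5796} - \frac{37492}{32988} = 9025 \left(- \frac{1}{5796}\right) - \frac{9373}{8247} = - \frac{9025}{5796} - \frac{9373}{8247} = - \frac{42918361}{15933204} \approx -2.6936$)
$\frac{j}{1100} = - \frac{42918361}{15933204 \cdot 1100} = \left(- \frac{42918361}{15933204}\right) \frac{1}{1100} = - \frac{42918361}{17526524400}$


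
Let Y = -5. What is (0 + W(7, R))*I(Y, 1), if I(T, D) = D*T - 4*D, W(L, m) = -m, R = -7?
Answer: -63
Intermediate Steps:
I(T, D) = -4*D + D*T
(0 + W(7, R))*I(Y, 1) = (0 - 1*(-7))*(1*(-4 - 5)) = (0 + 7)*(1*(-9)) = 7*(-9) = -63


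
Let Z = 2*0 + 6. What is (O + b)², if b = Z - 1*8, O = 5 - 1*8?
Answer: 25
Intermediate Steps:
Z = 6 (Z = 0 + 6 = 6)
O = -3 (O = 5 - 8 = -3)
b = -2 (b = 6 - 1*8 = 6 - 8 = -2)
(O + b)² = (-3 - 2)² = (-5)² = 25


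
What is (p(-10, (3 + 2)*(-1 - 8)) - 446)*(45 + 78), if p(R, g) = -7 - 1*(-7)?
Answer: -54858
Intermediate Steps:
p(R, g) = 0 (p(R, g) = -7 + 7 = 0)
(p(-10, (3 + 2)*(-1 - 8)) - 446)*(45 + 78) = (0 - 446)*(45 + 78) = -446*123 = -54858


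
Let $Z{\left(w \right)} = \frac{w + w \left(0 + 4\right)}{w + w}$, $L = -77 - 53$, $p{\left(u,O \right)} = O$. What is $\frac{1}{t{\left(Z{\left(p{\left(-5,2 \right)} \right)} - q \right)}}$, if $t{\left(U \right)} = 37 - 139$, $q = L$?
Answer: $- \frac{1}{102} \approx -0.0098039$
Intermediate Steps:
$L = -130$
$q = -130$
$Z{\left(w \right)} = \frac{5}{2}$ ($Z{\left(w \right)} = \frac{w + w 4}{2 w} = \left(w + 4 w\right) \frac{1}{2 w} = 5 w \frac{1}{2 w} = \frac{5}{2}$)
$t{\left(U \right)} = -102$
$\frac{1}{t{\left(Z{\left(p{\left(-5,2 \right)} \right)} - q \right)}} = \frac{1}{-102} = - \frac{1}{102}$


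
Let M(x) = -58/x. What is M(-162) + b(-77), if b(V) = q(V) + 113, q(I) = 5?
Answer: 9587/81 ≈ 118.36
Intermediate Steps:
b(V) = 118 (b(V) = 5 + 113 = 118)
M(-162) + b(-77) = -58/(-162) + 118 = -58*(-1/162) + 118 = 29/81 + 118 = 9587/81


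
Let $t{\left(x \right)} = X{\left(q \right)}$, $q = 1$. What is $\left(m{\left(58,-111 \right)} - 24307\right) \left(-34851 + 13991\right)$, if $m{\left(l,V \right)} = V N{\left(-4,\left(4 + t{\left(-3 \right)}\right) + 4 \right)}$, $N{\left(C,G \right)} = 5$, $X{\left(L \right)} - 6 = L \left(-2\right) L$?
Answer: $518621320$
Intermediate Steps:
$X{\left(L \right)} = 6 - 2 L^{2}$ ($X{\left(L \right)} = 6 + L \left(-2\right) L = 6 + - 2 L L = 6 - 2 L^{2}$)
$t{\left(x \right)} = 4$ ($t{\left(x \right)} = 6 - 2 \cdot 1^{2} = 6 - 2 = 4$)
$m{\left(l,V \right)} = 5 V$ ($m{\left(l,V \right)} = V 5 = 5 V$)
$\left(m{\left(58,-111 \right)} - 24307\right) \left(-34851 + 13991\right) = \left(5 \left(-111\right) - 24307\right) \left(-34851 + 13991\right) = \left(-555 - 24307\right) \left(-20860\right) = \left(-24862\right) \left(-20860\right) = 518621320$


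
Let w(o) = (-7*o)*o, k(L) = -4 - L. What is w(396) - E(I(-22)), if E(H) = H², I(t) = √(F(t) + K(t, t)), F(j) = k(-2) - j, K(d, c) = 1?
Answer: -1097733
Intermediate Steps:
w(o) = -7*o²
F(j) = -2 - j (F(j) = (-4 - 1*(-2)) - j = (-4 + 2) - j = -2 - j)
I(t) = √(-1 - t) (I(t) = √((-2 - t) + 1) = √(-1 - t))
w(396) - E(I(-22)) = -7*396² - (√(-1 - 1*(-22)))² = -7*156816 - (√(-1 + 22))² = -1097712 - (√21)² = -1097712 - 1*21 = -1097712 - 21 = -1097733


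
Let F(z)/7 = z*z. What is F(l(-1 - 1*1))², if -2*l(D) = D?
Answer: 49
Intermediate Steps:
l(D) = -D/2
F(z) = 7*z² (F(z) = 7*(z*z) = 7*z²)
F(l(-1 - 1*1))² = (7*(-(-1 - 1*1)/2)²)² = (7*(-(-1 - 1)/2)²)² = (7*(-½*(-2))²)² = (7*1²)² = (7*1)² = 7² = 49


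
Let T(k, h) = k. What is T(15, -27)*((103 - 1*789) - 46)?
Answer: -10980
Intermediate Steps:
T(15, -27)*((103 - 1*789) - 46) = 15*((103 - 1*789) - 46) = 15*((103 - 789) - 46) = 15*(-686 - 46) = 15*(-732) = -10980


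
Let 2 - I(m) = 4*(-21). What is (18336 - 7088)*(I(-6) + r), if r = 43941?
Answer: 495215696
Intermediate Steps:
I(m) = 86 (I(m) = 2 - 4*(-21) = 2 - 1*(-84) = 2 + 84 = 86)
(18336 - 7088)*(I(-6) + r) = (18336 - 7088)*(86 + 43941) = 11248*44027 = 495215696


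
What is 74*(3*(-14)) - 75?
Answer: -3183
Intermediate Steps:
74*(3*(-14)) - 75 = 74*(-42) - 75 = -3108 - 75 = -3183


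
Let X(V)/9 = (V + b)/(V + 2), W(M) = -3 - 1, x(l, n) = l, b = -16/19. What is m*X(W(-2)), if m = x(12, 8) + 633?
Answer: 267030/19 ≈ 14054.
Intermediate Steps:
b = -16/19 (b = -16*1/19 = -16/19 ≈ -0.84210)
W(M) = -4
X(V) = 9*(-16/19 + V)/(2 + V) (X(V) = 9*((V - 16/19)/(V + 2)) = 9*((-16/19 + V)/(2 + V)) = 9*(-16/19 + V)/(2 + V))
m = 645 (m = 12 + 633 = 645)
m*X(W(-2)) = 645*(9*(-16 + 19*(-4))/(19*(2 - 4))) = 645*((9/19)*(-16 - 76)/(-2)) = 645*((9/19)*(-1/2)*(-92)) = 645*(414/19) = 267030/19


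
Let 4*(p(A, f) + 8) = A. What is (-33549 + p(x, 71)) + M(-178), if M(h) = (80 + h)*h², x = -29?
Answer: -12554385/4 ≈ -3.1386e+6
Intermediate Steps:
p(A, f) = -8 + A/4
M(h) = h²*(80 + h)
(-33549 + p(x, 71)) + M(-178) = (-33549 + (-8 + (¼)*(-29))) + (-178)²*(80 - 178) = (-33549 + (-8 - 29/4)) + 31684*(-98) = (-33549 - 61/4) - 3105032 = -134257/4 - 3105032 = -12554385/4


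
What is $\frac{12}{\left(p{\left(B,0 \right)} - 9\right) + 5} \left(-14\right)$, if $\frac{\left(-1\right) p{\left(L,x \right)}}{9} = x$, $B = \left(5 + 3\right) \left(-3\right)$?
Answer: $42$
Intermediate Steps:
$B = -24$ ($B = 8 \left(-3\right) = -24$)
$p{\left(L,x \right)} = - 9 x$
$\frac{12}{\left(p{\left(B,0 \right)} - 9\right) + 5} \left(-14\right) = \frac{12}{\left(\left(-9\right) 0 - 9\right) + 5} \left(-14\right) = \frac{12}{\left(0 - 9\right) + 5} \left(-14\right) = \frac{12}{-9 + 5} \left(-14\right) = \frac{12}{-4} \left(-14\right) = 12 \left(- \frac{1}{4}\right) \left(-14\right) = \left(-3\right) \left(-14\right) = 42$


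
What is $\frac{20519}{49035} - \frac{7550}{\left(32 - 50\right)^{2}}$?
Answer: $- \frac{60594349}{2647890} \approx -22.884$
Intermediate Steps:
$\frac{20519}{49035} - \frac{7550}{\left(32 - 50\right)^{2}} = 20519 \cdot \frac{1}{49035} - \frac{7550}{\left(-18\right)^{2}} = \frac{20519}{49035} - \frac{7550}{324} = \frac{20519}{49035} - \frac{3775}{162} = - \frac{60594349}{2647890}$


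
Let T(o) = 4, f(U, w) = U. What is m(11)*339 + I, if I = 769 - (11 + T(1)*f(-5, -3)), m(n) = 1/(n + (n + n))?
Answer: 8671/11 ≈ 788.27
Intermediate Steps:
m(n) = 1/(3*n) (m(n) = 1/(n + 2*n) = 1/(3*n))
I = 778 (I = 769 - (11 + 4*(-5)) = 769 - (11 - 20) = 769 - 1*(-9) = 769 + 9 = 778)
m(11)*339 + I = ((1/3)/11)*339 + 778 = ((1/3)*(1/11))*339 + 778 = (1/33)*339 + 778 = 113/11 + 778 = 8671/11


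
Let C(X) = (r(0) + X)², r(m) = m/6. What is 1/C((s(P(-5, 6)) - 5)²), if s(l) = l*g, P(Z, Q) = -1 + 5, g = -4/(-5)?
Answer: 625/6561 ≈ 0.095260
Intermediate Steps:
g = ⅘ (g = -4*(-⅕) = ⅘ ≈ 0.80000)
r(m) = m/6 (r(m) = m*(⅙) = m/6)
P(Z, Q) = 4
s(l) = 4*l/5 (s(l) = l*(⅘) = 4*l/5)
C(X) = X² (C(X) = ((⅙)*0 + X)² = (0 + X)² = X²)
1/C((s(P(-5, 6)) - 5)²) = 1/((((⅘)*4 - 5)²)²) = 1/(((16/5 - 5)²)²) = 1/(((-9/5)²)²) = 1/((81/25)²) = 1/(6561/625) = 625/6561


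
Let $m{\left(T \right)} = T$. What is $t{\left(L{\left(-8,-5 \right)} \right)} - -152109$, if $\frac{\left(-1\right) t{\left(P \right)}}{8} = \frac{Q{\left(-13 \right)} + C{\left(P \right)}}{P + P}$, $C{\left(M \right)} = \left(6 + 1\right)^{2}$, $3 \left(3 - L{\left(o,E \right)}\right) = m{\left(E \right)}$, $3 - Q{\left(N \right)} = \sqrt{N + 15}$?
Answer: $\frac{1064451}{7} + \frac{6 \sqrt{2}}{7} \approx 1.5207 \cdot 10^{5}$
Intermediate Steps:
$Q{\left(N \right)} = 3 - \sqrt{15 + N}$ ($Q{\left(N \right)} = 3 - \sqrt{N + 15} = 3 - \sqrt{15 + N}$)
$L{\left(o,E \right)} = 3 - \frac{E}{3}$
$C{\left(M \right)} = 49$ ($C{\left(M \right)} = 7^{2} = 49$)
$t{\left(P \right)} = - \frac{4 \left(52 - \sqrt{2}\right)}{P}$ ($t{\left(P \right)} = - 8 \frac{\left(3 - \sqrt{15 - 13}\right) + 49}{P + P} = - 8 \frac{\left(3 - \sqrt{2}\right) + 49}{2 P} = - 8 \left(52 - \sqrt{2}\right) \frac{1}{2 P} = - 8 \frac{52 - \sqrt{2}}{2 P} = - \frac{4 \left(52 - \sqrt{2}\right)}{P}$)
$t{\left(L{\left(-8,-5 \right)} \right)} - -152109 = \frac{4 \left(-52 + \sqrt{2}\right)}{3 - - \frac{5}{3}} - -152109 = \frac{4 \left(-52 + \sqrt{2}\right)}{3 + \frac{5}{3}} + 152109 = \frac{4 \left(-52 + \sqrt{2}\right)}{\frac{14}{3}} + 152109 = 4 \cdot \frac{3}{14} \left(-52 + \sqrt{2}\right) + 152109 = \left(- \frac{312}{7} + \frac{6 \sqrt{2}}{7}\right) + 152109 = \frac{1064451}{7} + \frac{6 \sqrt{2}}{7}$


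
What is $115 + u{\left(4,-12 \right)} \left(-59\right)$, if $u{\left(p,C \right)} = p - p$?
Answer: $115$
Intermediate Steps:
$u{\left(p,C \right)} = 0$
$115 + u{\left(4,-12 \right)} \left(-59\right) = 115 + 0 \left(-59\right) = 115 + 0 = 115$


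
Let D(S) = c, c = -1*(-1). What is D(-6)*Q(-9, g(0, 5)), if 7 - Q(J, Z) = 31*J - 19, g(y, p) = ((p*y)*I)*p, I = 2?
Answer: 305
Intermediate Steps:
g(y, p) = 2*y*p² (g(y, p) = ((p*y)*2)*p = (2*p*y)*p = 2*y*p²)
Q(J, Z) = 26 - 31*J (Q(J, Z) = 7 - (31*J - 19) = 7 - (-19 + 31*J) = 7 + (19 - 31*J) = 26 - 31*J)
c = 1
D(S) = 1
D(-6)*Q(-9, g(0, 5)) = 1*(26 - 31*(-9)) = 1*(26 + 279) = 1*305 = 305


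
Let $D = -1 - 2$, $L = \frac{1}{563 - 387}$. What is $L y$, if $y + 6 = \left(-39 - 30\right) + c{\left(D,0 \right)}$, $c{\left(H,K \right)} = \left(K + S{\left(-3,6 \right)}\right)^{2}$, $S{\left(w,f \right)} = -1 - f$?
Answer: $- \frac{13}{88} \approx -0.14773$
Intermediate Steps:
$L = \frac{1}{176} \approx 0.0056818$
$D = -3$
$c{\left(H,K \right)} = \left(-7 + K\right)^{2}$ ($c{\left(H,K \right)} = \left(K - 7\right)^{2} = \left(-7 + K\right)^{2}$)
$y = -26$ ($y = -6 + \left(\left(-39 - 30\right) + \left(-7 + 0\right)^{2}\right) = -6 - \left(69 - \left(-7\right)^{2}\right) = -6 + \left(-69 + 49\right) = -6 - 20 = -26$)
$L y = \frac{1}{176} \left(-26\right) = - \frac{13}{88}$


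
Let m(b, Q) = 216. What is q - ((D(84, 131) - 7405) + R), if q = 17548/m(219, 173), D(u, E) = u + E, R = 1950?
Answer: 287347/54 ≈ 5321.2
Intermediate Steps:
D(u, E) = E + u
q = 4387/54 (q = 17548/216 = 17548*(1/216) = 4387/54 ≈ 81.241)
q - ((D(84, 131) - 7405) + R) = 4387/54 - (((131 + 84) - 7405) + 1950) = 4387/54 - ((215 - 7405) + 1950) = 4387/54 - (-7190 + 1950) = 4387/54 - 1*(-5240) = 4387/54 + 5240 = 287347/54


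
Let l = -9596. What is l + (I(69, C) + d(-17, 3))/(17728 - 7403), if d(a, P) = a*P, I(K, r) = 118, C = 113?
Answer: -99078633/10325 ≈ -9596.0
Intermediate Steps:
d(a, P) = P*a
l + (I(69, C) + d(-17, 3))/(17728 - 7403) = -9596 + (118 + 3*(-17))/(17728 - 7403) = -9596 + (118 - 51)/10325 = -9596 + 67*(1/10325) = -9596 + 67/10325 = -99078633/10325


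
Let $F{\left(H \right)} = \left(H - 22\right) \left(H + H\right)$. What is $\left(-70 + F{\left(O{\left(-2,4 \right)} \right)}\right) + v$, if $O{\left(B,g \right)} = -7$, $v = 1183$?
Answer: $1519$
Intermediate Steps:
$F{\left(H \right)} = 2 H \left(-22 + H\right)$ ($F{\left(H \right)} = \left(-22 + H\right) 2 H = 2 H \left(-22 + H\right)$)
$\left(-70 + F{\left(O{\left(-2,4 \right)} \right)}\right) + v = \left(-70 + 2 \left(-7\right) \left(-22 - 7\right)\right) + 1183 = \left(-70 + 2 \left(-7\right) \left(-29\right)\right) + 1183 = \left(-70 + 406\right) + 1183 = 336 + 1183 = 1519$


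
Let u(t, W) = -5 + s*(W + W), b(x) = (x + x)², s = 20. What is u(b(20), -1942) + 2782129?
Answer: 2704444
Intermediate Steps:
b(x) = 4*x² (b(x) = (2*x)² = 4*x²)
u(t, W) = -5 + 40*W (u(t, W) = -5 + 20*(W + W) = -5 + 20*(2*W) = -5 + 40*W)
u(b(20), -1942) + 2782129 = (-5 + 40*(-1942)) + 2782129 = (-5 - 77680) + 2782129 = -77685 + 2782129 = 2704444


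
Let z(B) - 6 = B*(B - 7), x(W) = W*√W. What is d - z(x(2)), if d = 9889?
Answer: 9875 + 14*√2 ≈ 9894.8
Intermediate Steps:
x(W) = W^(3/2)
z(B) = 6 + B*(-7 + B) (z(B) = 6 + B*(B - 7) = 6 + B*(-7 + B))
d - z(x(2)) = 9889 - (6 + (2^(3/2))² - 14*√2) = 9889 - (6 + (2*√2)² - 14*√2) = 9889 - (6 + 8 - 14*√2) = 9889 - (14 - 14*√2) = 9889 + (-14 + 14*√2) = 9875 + 14*√2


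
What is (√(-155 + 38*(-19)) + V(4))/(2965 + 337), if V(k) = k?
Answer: 2/1651 + I*√877/3302 ≈ 0.0012114 + 0.0089686*I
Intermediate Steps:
(√(-155 + 38*(-19)) + V(4))/(2965 + 337) = (√(-155 + 38*(-19)) + 4)/(2965 + 337) = (√(-155 - 722) + 4)/3302 = (√(-877) + 4)*(1/3302) = (I*√877 + 4)*(1/3302) = (4 + I*√877)*(1/3302) = 2/1651 + I*√877/3302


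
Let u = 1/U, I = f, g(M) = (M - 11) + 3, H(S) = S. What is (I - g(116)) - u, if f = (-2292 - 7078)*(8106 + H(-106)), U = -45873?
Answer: -3438645034283/45873 ≈ -7.4960e+7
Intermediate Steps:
f = -74960000 (f = (-2292 - 7078)*(8106 - 106) = -9370*8000 = -74960000)
g(M) = -8 + M (g(M) = (-11 + M) + 3 = -8 + M)
I = -74960000
u = -1/45873 (u = 1/(-45873) = -1/45873 ≈ -2.1799e-5)
(I - g(116)) - u = (-74960000 - (-8 + 116)) - 1*(-1/45873) = (-74960000 - 1*108) + 1/45873 = (-74960000 - 108) + 1/45873 = -74960108 + 1/45873 = -3438645034283/45873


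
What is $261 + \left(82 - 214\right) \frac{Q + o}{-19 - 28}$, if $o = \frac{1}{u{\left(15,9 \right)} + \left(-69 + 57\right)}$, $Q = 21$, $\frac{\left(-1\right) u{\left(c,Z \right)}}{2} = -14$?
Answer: $\frac{60189}{188} \approx 320.15$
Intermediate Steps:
$u{\left(c,Z \right)} = 28$ ($u{\left(c,Z \right)} = \left(-2\right) \left(-14\right) = 28$)
$o = \frac{1}{16}$ ($o = \frac{1}{28 + \left(-69 + 57\right)} = \frac{1}{28 - 12} = \frac{1}{16} \approx 0.0625$)
$261 + \left(82 - 214\right) \frac{Q + o}{-19 - 28} = 261 + \left(82 - 214\right) \frac{21 + \frac{1}{16}}{-19 - 28} = 261 + \left(82 - 214\right) \frac{337}{16 \left(-47\right)} = 261 - 132 \cdot \frac{337}{16} \left(- \frac{1}{47}\right) = 261 - - \frac{11121}{188} = 261 + \frac{11121}{188} = \frac{60189}{188}$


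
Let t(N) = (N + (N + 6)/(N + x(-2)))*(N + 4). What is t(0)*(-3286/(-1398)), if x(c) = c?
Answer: -6572/233 ≈ -28.206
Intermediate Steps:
t(N) = (4 + N)*(N + (6 + N)/(-2 + N)) (t(N) = (N + (N + 6)/(N - 2))*(N + 4) = (N + (6 + N)/(-2 + N))*(4 + N) = (4 + N)*(N + (6 + N)/(-2 + N)))
t(0)*(-3286/(-1398)) = ((24 + 0³ + 2*0 + 3*0²)/(-2 + 0))*(-3286/(-1398)) = ((24 + 0 + 0 + 3*0)/(-2))*(-3286*(-1/1398)) = -(24 + 0 + 0 + 0)/2*(1643/699) = -½*24*(1643/699) = -12*1643/699 = -6572/233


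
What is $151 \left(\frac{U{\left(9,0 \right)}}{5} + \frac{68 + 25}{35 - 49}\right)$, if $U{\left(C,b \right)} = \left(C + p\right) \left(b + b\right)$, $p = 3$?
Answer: $- \frac{14043}{14} \approx -1003.1$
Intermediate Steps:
$U{\left(C,b \right)} = 2 b \left(3 + C\right)$ ($U{\left(C,b \right)} = \left(C + 3\right) \left(b + b\right) = \left(3 + C\right) 2 b = 2 b \left(3 + C\right)$)
$151 \left(\frac{U{\left(9,0 \right)}}{5} + \frac{68 + 25}{35 - 49}\right) = 151 \left(\frac{2 \cdot 0 \left(3 + 9\right)}{5} + \frac{68 + 25}{35 - 49}\right) = 151 \left(2 \cdot 0 \cdot 12 \cdot \frac{1}{5} + \frac{93}{35 - 49}\right) = 151 \left(0 \cdot \frac{1}{5} + \frac{93}{35 - 49}\right) = 151 \left(0 + \frac{93}{-14}\right) = 151 \left(0 + 93 \left(- \frac{1}{14}\right)\right) = 151 \left(0 - \frac{93}{14}\right) = 151 \left(- \frac{93}{14}\right) = - \frac{14043}{14}$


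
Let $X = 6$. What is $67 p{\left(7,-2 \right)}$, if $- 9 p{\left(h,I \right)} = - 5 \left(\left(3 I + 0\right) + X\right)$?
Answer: $0$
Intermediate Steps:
$p{\left(h,I \right)} = \frac{10}{3} + \frac{5 I}{3}$ ($p{\left(h,I \right)} = - \frac{\left(-5\right) \left(\left(3 I + 0\right) + 6\right)}{9} = - \frac{\left(-5\right) \left(3 I + 6\right)}{9} = - \frac{\left(-5\right) \left(6 + 3 I\right)}{9} = - \frac{-30 - 15 I}{9} = \frac{10}{3} + \frac{5 I}{3}$)
$67 p{\left(7,-2 \right)} = 67 \left(\frac{10}{3} + \frac{5}{3} \left(-2\right)\right) = 67 \left(\frac{10}{3} - \frac{10}{3}\right) = 67 \cdot 0 = 0$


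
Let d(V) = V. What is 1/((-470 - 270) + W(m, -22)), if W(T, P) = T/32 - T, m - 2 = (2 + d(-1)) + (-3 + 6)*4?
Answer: -32/24145 ≈ -0.0013253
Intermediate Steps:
m = 15 (m = 2 + ((2 - 1) + (-3 + 6)*4) = 2 + (1 + 3*4) = 2 + (1 + 12) = 2 + 13 = 15)
W(T, P) = -31*T/32 (W(T, P) = T*(1/32) - T = T/32 - T = -31*T/32)
1/((-470 - 270) + W(m, -22)) = 1/((-470 - 270) - 31/32*15) = 1/(-740 - 465/32) = 1/(-24145/32) = -32/24145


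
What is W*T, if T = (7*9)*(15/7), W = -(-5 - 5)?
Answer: 1350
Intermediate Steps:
W = 10 (W = -1*(-10) = 10)
T = 135 (T = 63*(15*(⅐)) = 63*(15/7) = 135)
W*T = 10*135 = 1350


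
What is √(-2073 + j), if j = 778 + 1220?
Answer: 5*I*√3 ≈ 8.6602*I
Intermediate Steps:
j = 1998
√(-2073 + j) = √(-2073 + 1998) = √(-75) = 5*I*√3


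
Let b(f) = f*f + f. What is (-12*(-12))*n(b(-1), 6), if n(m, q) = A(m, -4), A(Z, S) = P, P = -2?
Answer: -288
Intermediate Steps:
b(f) = f + f**2 (b(f) = f**2 + f = f + f**2)
A(Z, S) = -2
n(m, q) = -2
(-12*(-12))*n(b(-1), 6) = -12*(-12)*(-2) = 144*(-2) = -288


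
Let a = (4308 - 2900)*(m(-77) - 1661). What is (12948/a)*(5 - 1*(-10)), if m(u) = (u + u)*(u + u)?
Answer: 9711/1552672 ≈ 0.0062544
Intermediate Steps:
m(u) = 4*u**2 (m(u) = (2*u)*(2*u) = 4*u**2)
a = 31053440 (a = (4308 - 2900)*(4*(-77)**2 - 1661) = 1408*(4*5929 - 1661) = 1408*(23716 - 1661) = 1408*22055 = 31053440)
(12948/a)*(5 - 1*(-10)) = (12948/31053440)*(5 - 1*(-10)) = (12948*(1/31053440))*(5 + 10) = (3237/7763360)*15 = 9711/1552672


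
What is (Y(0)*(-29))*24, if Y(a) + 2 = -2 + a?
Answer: 2784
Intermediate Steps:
Y(a) = -4 + a (Y(a) = -2 + (-2 + a) = -4 + a)
(Y(0)*(-29))*24 = ((-4 + 0)*(-29))*24 = -4*(-29)*24 = 116*24 = 2784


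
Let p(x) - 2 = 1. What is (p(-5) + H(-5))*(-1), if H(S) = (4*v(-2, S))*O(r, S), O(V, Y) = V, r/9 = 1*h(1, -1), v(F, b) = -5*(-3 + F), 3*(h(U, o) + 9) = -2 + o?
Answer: 8997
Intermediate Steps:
p(x) = 3 (p(x) = 2 + 1 = 3)
h(U, o) = -29/3 + o/3 (h(U, o) = -9 + (-2 + o)/3 = -9 + (-2/3 + o/3) = -29/3 + o/3)
v(F, b) = 15 - 5*F
r = -90 (r = 9*(1*(-29/3 + (1/3)*(-1))) = 9*(1*(-29/3 - 1/3)) = 9*(1*(-10)) = 9*(-10) = -90)
H(S) = -9000 (H(S) = (4*(15 - 5*(-2)))*(-90) = (4*(15 + 10))*(-90) = (4*25)*(-90) = 100*(-90) = -9000)
(p(-5) + H(-5))*(-1) = (3 - 9000)*(-1) = -8997*(-1) = 8997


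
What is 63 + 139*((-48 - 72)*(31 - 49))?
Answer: 300303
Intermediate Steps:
63 + 139*((-48 - 72)*(31 - 49)) = 63 + 139*(-120*(-18)) = 63 + 139*2160 = 63 + 300240 = 300303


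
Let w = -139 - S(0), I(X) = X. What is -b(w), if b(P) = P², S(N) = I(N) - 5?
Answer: -17956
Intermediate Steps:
S(N) = -5 + N (S(N) = N - 5 = -5 + N)
w = -134 (w = -139 - (-5 + 0) = -139 - 1*(-5) = -139 + 5 = -134)
-b(w) = -1*(-134)² = -1*17956 = -17956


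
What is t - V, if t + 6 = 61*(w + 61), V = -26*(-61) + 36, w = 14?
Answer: 2947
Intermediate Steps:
V = 1622 (V = 1586 + 36 = 1622)
t = 4569 (t = -6 + 61*(14 + 61) = -6 + 61*75 = -6 + 4575 = 4569)
t - V = 4569 - 1*1622 = 4569 - 1622 = 2947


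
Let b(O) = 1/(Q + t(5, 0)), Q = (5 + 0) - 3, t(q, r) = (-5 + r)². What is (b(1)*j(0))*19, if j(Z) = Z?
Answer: 0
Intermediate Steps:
Q = 2 (Q = 5 - 3 = 2)
b(O) = 1/27 (b(O) = 1/(2 + (-5 + 0)²) = 1/(2 + (-5)²) = 1/(2 + 25) = 1/27)
(b(1)*j(0))*19 = ((1/27)*0)*19 = 0*19 = 0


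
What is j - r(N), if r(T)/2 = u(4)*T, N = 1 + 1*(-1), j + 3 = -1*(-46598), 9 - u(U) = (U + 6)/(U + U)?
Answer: 46595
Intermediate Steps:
u(U) = 9 - (6 + U)/(2*U) (u(U) = 9 - (U + 6)/(U + U) = 9 - (6 + U)/(2*U))
j = 46595 (j = -3 - 1*(-46598) = -3 + 46598 = 46595)
N = 0 (N = 1 - 1 = 0)
r(T) = 31*T/2 (r(T) = 2*((17/2 - 3/4)*T) = 2*(31*T/4) = 31*T/2)
j - r(N) = 46595 - 31*0/2 = 46595 - 1*0 = 46595 + 0 = 46595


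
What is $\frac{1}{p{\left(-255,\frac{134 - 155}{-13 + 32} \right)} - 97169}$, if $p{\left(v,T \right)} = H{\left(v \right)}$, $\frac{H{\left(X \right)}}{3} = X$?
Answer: $- \frac{1}{97934} \approx -1.0211 \cdot 10^{-5}$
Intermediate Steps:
$H{\left(X \right)} = 3 X$
$p{\left(v,T \right)} = 3 v$
$\frac{1}{p{\left(-255,\frac{134 - 155}{-13 + 32} \right)} - 97169} = \frac{1}{3 \left(-255\right) - 97169} = \frac{1}{-765 - 97169} = \frac{1}{-97934} = - \frac{1}{97934}$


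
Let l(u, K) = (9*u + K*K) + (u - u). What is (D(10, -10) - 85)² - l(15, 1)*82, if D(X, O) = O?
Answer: -2127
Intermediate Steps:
l(u, K) = K² + 9*u (l(u, K) = (9*u + K²) + 0 = (K² + 9*u) + 0 = K² + 9*u)
(D(10, -10) - 85)² - l(15, 1)*82 = (-10 - 85)² - (1² + 9*15)*82 = (-95)² - (1 + 135)*82 = 9025 - 136*82 = 9025 - 1*11152 = 9025 - 11152 = -2127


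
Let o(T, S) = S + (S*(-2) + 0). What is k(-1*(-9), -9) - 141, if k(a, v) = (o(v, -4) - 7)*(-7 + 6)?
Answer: -138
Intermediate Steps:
o(T, S) = -S (o(T, S) = S + (-2*S + 0) = S - 2*S = -S)
k(a, v) = 3 (k(a, v) = (-1*(-4) - 7)*(-7 + 6) = (4 - 7)*(-1) = -3*(-1) = 3)
k(-1*(-9), -9) - 141 = 3 - 141 = -138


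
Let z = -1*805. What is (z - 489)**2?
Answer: 1674436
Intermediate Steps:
z = -805
(z - 489)**2 = (-805 - 489)**2 = (-1294)**2 = 1674436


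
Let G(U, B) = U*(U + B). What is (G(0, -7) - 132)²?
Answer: 17424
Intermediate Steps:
G(U, B) = U*(B + U)
(G(0, -7) - 132)² = (0*(-7 + 0) - 132)² = (0*(-7) - 132)² = (0 - 132)² = (-132)² = 17424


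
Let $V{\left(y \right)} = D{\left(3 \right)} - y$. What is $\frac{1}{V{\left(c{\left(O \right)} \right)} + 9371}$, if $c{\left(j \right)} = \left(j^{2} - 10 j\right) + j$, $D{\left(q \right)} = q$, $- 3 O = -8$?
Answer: $\frac{9}{84518} \approx 0.00010649$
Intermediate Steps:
$O = \frac{8}{3}$ ($O = \left(- \frac{1}{3}\right) \left(-8\right) = \frac{8}{3} \approx 2.6667$)
$c{\left(j \right)} = j^{2} - 9 j$
$V{\left(y \right)} = 3 - y$
$\frac{1}{V{\left(c{\left(O \right)} \right)} + 9371} = \frac{1}{\left(3 - \frac{8 \left(-9 + \frac{8}{3}\right)}{3}\right) + 9371} = \frac{1}{\left(3 - \frac{8}{3} \left(- \frac{19}{3}\right)\right) + 9371} = \frac{1}{\left(3 - - \frac{152}{9}\right) + 9371} = \frac{1}{\left(3 + \frac{152}{9}\right) + 9371} = \frac{1}{\frac{179}{9} + 9371} = \frac{1}{\frac{84518}{9}} = \frac{9}{84518}$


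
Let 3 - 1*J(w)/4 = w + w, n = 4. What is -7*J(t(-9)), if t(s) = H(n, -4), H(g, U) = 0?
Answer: -84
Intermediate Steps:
t(s) = 0
J(w) = 12 - 8*w (J(w) = 12 - 4*(w + w) = 12 - 8*w)
-7*J(t(-9)) = -7*(12 - 8*0) = -7*(12 + 0) = -7*12 = -84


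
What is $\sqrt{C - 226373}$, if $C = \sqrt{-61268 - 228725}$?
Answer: $\sqrt{-226373 + i \sqrt{289993}} \approx 0.5659 + 475.79 i$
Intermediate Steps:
$C = i \sqrt{289993}$ ($C = \sqrt{-289993} = i \sqrt{289993} \approx 538.51 i$)
$\sqrt{C - 226373} = \sqrt{i \sqrt{289993} - 226373} = \sqrt{-226373 + i \sqrt{289993}}$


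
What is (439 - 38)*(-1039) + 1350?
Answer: -415289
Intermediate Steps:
(439 - 38)*(-1039) + 1350 = 401*(-1039) + 1350 = -416639 + 1350 = -415289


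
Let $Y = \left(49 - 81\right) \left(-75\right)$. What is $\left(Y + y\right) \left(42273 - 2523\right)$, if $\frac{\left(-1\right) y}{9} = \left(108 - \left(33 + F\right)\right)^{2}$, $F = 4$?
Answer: $-1708017750$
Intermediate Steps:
$y = -45369$ ($y = - 9 \left(108 - 37\right)^{2} = - 9 \cdot 71^{2} = \left(-9\right) 5041 = -45369$)
$Y = 2400$ ($Y = \left(-32\right) \left(-75\right) = 2400$)
$\left(Y + y\right) \left(42273 - 2523\right) = \left(2400 - 45369\right) \left(42273 - 2523\right) = \left(-42969\right) 39750 = -1708017750$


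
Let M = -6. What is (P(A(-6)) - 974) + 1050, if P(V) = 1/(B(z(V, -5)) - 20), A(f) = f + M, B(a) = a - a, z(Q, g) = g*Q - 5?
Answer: 1519/20 ≈ 75.950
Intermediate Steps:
z(Q, g) = -5 + Q*g (z(Q, g) = Q*g - 5 = -5 + Q*g)
B(a) = 0
A(f) = -6 + f (A(f) = f - 6 = -6 + f)
P(V) = -1/20 (P(V) = 1/(0 - 20) = 1/(-20) = -1/20)
(P(A(-6)) - 974) + 1050 = (-1/20 - 974) + 1050 = -19481/20 + 1050 = 1519/20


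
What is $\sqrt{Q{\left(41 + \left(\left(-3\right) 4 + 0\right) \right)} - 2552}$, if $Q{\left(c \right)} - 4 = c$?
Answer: $i \sqrt{2519} \approx 50.19 i$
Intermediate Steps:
$Q{\left(c \right)} = 4 + c$
$\sqrt{Q{\left(41 + \left(\left(-3\right) 4 + 0\right) \right)} - 2552} = \sqrt{\left(4 + \left(41 + \left(\left(-3\right) 4 + 0\right)\right)\right) - 2552} = \sqrt{\left(4 + \left(41 + \left(-12 + 0\right)\right)\right) - 2552} = \sqrt{\left(4 + \left(41 - 12\right)\right) - 2552} = \sqrt{\left(4 + 29\right) - 2552} = \sqrt{33 - 2552} = \sqrt{-2519} = i \sqrt{2519}$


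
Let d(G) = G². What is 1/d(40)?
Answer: 1/1600 ≈ 0.00062500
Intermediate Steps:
1/d(40) = 1/(40²) = 1/1600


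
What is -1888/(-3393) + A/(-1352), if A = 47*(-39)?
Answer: 51905/27144 ≈ 1.9122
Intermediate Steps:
A = -1833
-1888/(-3393) + A/(-1352) = -1888/(-3393) - 1833/(-1352) = -1888*(-1/3393) - 1833*(-1/1352) = 1888/3393 + 141/104 = 51905/27144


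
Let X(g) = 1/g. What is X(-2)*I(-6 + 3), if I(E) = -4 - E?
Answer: ½ ≈ 0.50000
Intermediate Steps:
X(-2)*I(-6 + 3) = (-4 - (-6 + 3))/(-2) = -(-4 - 1*(-3))/2 = -(-4 + 3)/2 = -½*(-1) = ½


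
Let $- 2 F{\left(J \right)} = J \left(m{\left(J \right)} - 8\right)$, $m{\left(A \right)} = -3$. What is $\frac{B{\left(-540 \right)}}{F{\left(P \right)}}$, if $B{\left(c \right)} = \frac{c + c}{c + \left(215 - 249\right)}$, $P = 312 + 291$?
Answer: $\frac{120}{211519} \approx 0.00056732$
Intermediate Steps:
$P = 603$
$B{\left(c \right)} = \frac{2 c}{-34 + c}$ ($B{\left(c \right)} = \frac{2 c}{c - 34} = \frac{2 c}{-34 + c}$)
$F{\left(J \right)} = \frac{11 J}{2}$ ($F{\left(J \right)} = - \frac{J \left(-3 - 8\right)}{2} = - \frac{J \left(-11\right)}{2} = - \frac{\left(-11\right) J}{2} = \frac{11 J}{2}$)
$\frac{B{\left(-540 \right)}}{F{\left(P \right)}} = \frac{2 \left(-540\right) \frac{1}{-34 - 540}}{\frac{11}{2} \cdot 603} = \frac{2 \left(-540\right) \frac{1}{-574}}{\frac{6633}{2}} = 2 \left(-540\right) \left(- \frac{1}{574}\right) \frac{2}{6633} = \frac{540}{287} \cdot \frac{2}{6633} = \frac{120}{211519}$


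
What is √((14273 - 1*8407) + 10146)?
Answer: 2*√4003 ≈ 126.54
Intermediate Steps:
√((14273 - 1*8407) + 10146) = √((14273 - 8407) + 10146) = √(5866 + 10146) = √16012 = 2*√4003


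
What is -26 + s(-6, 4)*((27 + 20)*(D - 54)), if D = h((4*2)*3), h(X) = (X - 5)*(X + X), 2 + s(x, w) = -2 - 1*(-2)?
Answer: -80678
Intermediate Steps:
s(x, w) = -2 (s(x, w) = -2 + (-2 - 1*(-2)) = -2 + (-2 + 2) = -2 + 0 = -2)
h(X) = 2*X*(-5 + X) (h(X) = (-5 + X)*(2*X) = 2*X*(-5 + X))
D = 912 (D = 2*((4*2)*3)*(-5 + (4*2)*3) = 2*(8*3)*(-5 + 8*3) = 2*24*(-5 + 24) = 2*24*19 = 912)
-26 + s(-6, 4)*((27 + 20)*(D - 54)) = -26 - 2*(27 + 20)*(912 - 54) = -26 - 94*858 = -26 - 2*40326 = -26 - 80652 = -80678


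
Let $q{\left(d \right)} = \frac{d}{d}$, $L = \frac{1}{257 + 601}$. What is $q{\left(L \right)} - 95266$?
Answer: $-95265$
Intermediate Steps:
$L = \frac{1}{858} \approx 0.0011655$
$q{\left(d \right)} = 1$
$q{\left(L \right)} - 95266 = 1 - 95266 = -95265$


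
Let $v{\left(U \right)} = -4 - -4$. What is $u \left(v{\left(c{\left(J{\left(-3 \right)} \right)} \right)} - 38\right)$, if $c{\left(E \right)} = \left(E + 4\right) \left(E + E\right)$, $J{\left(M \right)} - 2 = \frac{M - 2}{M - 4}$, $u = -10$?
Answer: $380$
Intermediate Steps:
$J{\left(M \right)} = 2 + \frac{-2 + M}{-4 + M}$ ($J{\left(M \right)} = 2 + \frac{M - 2}{M - 4} = 2 + \frac{-2 + M}{-4 + M}$)
$c{\left(E \right)} = 2 E \left(4 + E\right)$ ($c{\left(E \right)} = \left(4 + E\right) 2 E = 2 E \left(4 + E\right)$)
$v{\left(U \right)} = 0$ ($v{\left(U \right)} = -4 + 4 = 0$)
$u \left(v{\left(c{\left(J{\left(-3 \right)} \right)} \right)} - 38\right) = - 10 \left(0 - 38\right) = \left(-10\right) \left(-38\right) = 380$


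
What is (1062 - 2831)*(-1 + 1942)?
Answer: -3433629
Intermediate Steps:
(1062 - 2831)*(-1 + 1942) = -1769*1941 = -3433629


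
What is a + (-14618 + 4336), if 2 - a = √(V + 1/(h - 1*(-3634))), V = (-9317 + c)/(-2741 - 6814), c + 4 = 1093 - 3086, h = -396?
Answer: -10280 - √23137569254670/4419870 ≈ -10281.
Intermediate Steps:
c = -1997 (c = -4 + (1093 - 3086) = -4 - 1993 = -1997)
V = 11314/9555 (V = (-9317 - 1997)/(-2741 - 6814) = -11314/(-9555) = -11314*(-1/9555) = 11314/9555 ≈ 1.1841)
a = 2 - √23137569254670/4419870 (a = 2 - √(11314/9555 + 1/(-396 - 1*(-3634))) = 2 - √(11314/9555 + 1/(-396 + 3634)) = 2 - √(11314/9555 + 1/3238) = 2 - √(36644287/30939090) = 2 - √23137569254670/4419870 ≈ 0.91170)
a + (-14618 + 4336) = (2 - √23137569254670/4419870) + (-14618 + 4336) = (2 - √23137569254670/4419870) - 10282 = -10280 - √23137569254670/4419870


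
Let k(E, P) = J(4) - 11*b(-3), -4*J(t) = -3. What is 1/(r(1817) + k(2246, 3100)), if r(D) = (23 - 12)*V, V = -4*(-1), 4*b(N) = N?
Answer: 1/53 ≈ 0.018868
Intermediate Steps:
b(N) = N/4
J(t) = 3/4 (J(t) = -1/4*(-3) = 3/4)
V = 4
k(E, P) = 9 (k(E, P) = 3/4 - 11*(-3)/4 = 3/4 - 11*(-3/4) = 3/4 + 33/4 = 9)
r(D) = 44 (r(D) = (23 - 12)*4 = 11*4 = 44)
1/(r(1817) + k(2246, 3100)) = 1/(44 + 9) = 1/53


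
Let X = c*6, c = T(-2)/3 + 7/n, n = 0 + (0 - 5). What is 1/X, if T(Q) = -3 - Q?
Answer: -5/52 ≈ -0.096154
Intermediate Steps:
n = -5 (n = 0 - 5 = -5)
c = -26/15 (c = (-3 - 1*(-2))/3 + 7/(-5) = (-3 + 2)*(⅓) + 7*(-⅕) = -1*⅓ - 7/5 = -⅓ - 7/5 = -26/15 ≈ -1.7333)
X = -52/5 (X = -26/15*6 = -52/5 ≈ -10.400)
1/X = 1/(-52/5) = -5/52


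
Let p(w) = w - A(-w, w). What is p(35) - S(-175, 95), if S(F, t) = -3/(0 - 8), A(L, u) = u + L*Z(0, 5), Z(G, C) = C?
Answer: 1397/8 ≈ 174.63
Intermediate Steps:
A(L, u) = u + 5*L (A(L, u) = u + L*5 = u + 5*L)
S(F, t) = 3/8 (S(F, t) = -3/(-8) = -⅛*(-3) = 3/8)
p(w) = 5*w (p(w) = w - (w + 5*(-w)) = w - (w - 5*w) = w - (-4)*w = w + 4*w = 5*w)
p(35) - S(-175, 95) = 5*35 - 1*3/8 = 175 - 3/8 = 1397/8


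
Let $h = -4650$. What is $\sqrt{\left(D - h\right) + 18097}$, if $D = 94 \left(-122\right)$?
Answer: $\sqrt{11279} \approx 106.2$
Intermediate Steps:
$D = -11468$
$\sqrt{\left(D - h\right) + 18097} = \sqrt{\left(-11468 - -4650\right) + 18097} = \sqrt{\left(-11468 + 4650\right) + 18097} = \sqrt{-6818 + 18097} = \sqrt{11279}$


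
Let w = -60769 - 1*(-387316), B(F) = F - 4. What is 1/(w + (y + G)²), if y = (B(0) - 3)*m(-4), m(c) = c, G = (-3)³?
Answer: 1/326548 ≈ 3.0623e-6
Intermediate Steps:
G = -27
B(F) = -4 + F
w = 326547 (w = -60769 + 387316 = 326547)
y = 28 (y = ((-4 + 0) - 3)*(-4) = (-4 - 3)*(-4) = -7*(-4) = 28)
1/(w + (y + G)²) = 1/(326547 + (28 - 27)²) = 1/(326547 + 1²) = 1/(326547 + 1) = 1/326548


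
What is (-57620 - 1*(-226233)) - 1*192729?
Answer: -24116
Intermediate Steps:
(-57620 - 1*(-226233)) - 1*192729 = (-57620 + 226233) - 192729 = 168613 - 192729 = -24116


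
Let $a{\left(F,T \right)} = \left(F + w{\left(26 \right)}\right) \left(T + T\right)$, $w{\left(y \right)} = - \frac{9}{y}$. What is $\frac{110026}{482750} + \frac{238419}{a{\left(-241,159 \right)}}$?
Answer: $- \frac{9243215656}{3211011625} \approx -2.8786$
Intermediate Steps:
$a{\left(F,T \right)} = 2 T \left(- \frac{9}{26} + F\right)$ ($a{\left(F,T \right)} = \left(F - \frac{9}{26}\right) \left(T + T\right) = \left(F - \frac{9}{26}\right) 2 T = \left(- \frac{9}{26} + F\right) 2 T = 2 T \left(- \frac{9}{26} + F\right)$)
$\frac{110026}{482750} + \frac{238419}{a{\left(-241,159 \right)}} = \frac{110026}{482750} + \frac{238419}{\frac{1}{13} \cdot 159 \left(-9 + 26 \left(-241\right)\right)} = 110026 \cdot \frac{1}{482750} + \frac{238419}{\frac{1}{13} \cdot 159 \left(-9 - 6266\right)} = \frac{55013}{241375} + \frac{238419}{\frac{1}{13} \cdot 159 \left(-6275\right)} = \frac{55013}{241375} + \frac{238419}{- \frac{997725}{13}} = \frac{55013}{241375} + 238419 \left(- \frac{13}{997725}\right) = \frac{55013}{241375} - \frac{1033149}{332575} = - \frac{9243215656}{3211011625}$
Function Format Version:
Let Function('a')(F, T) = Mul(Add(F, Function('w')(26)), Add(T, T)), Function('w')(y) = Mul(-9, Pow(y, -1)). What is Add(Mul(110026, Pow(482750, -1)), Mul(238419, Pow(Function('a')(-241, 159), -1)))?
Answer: Rational(-9243215656, 3211011625) ≈ -2.8786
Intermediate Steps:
Function('a')(F, T) = Mul(2, T, Add(Rational(-9, 26), F)) (Function('a')(F, T) = Mul(Add(F, Mul(-9, Pow(26, -1))), Add(T, T)) = Mul(Add(F, Mul(-9, Rational(1, 26))), Mul(2, T)) = Mul(Add(F, Rational(-9, 26)), Mul(2, T)) = Mul(Add(Rational(-9, 26), F), Mul(2, T)) = Mul(2, T, Add(Rational(-9, 26), F)))
Add(Mul(110026, Pow(482750, -1)), Mul(238419, Pow(Function('a')(-241, 159), -1))) = Add(Mul(110026, Pow(482750, -1)), Mul(238419, Pow(Mul(Rational(1, 13), 159, Add(-9, Mul(26, -241))), -1))) = Add(Mul(110026, Rational(1, 482750)), Mul(238419, Pow(Mul(Rational(1, 13), 159, Add(-9, -6266)), -1))) = Add(Rational(55013, 241375), Mul(238419, Pow(Mul(Rational(1, 13), 159, -6275), -1))) = Add(Rational(55013, 241375), Mul(238419, Pow(Rational(-997725, 13), -1))) = Add(Rational(55013, 241375), Mul(238419, Rational(-13, 997725))) = Add(Rational(55013, 241375), Rational(-1033149, 332575)) = Rational(-9243215656, 3211011625)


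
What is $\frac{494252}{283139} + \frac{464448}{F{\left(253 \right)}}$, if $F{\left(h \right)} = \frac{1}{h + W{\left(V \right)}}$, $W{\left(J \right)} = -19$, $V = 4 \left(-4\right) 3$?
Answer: $\frac{30771782585900}{283139} \approx 1.0868 \cdot 10^{8}$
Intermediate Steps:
$V = -48$ ($V = \left(-16\right) 3 = -48$)
$F{\left(h \right)} = \frac{1}{-19 + h}$ ($F{\left(h \right)} = \frac{1}{h - 19} = \frac{1}{-19 + h}$)
$\frac{494252}{283139} + \frac{464448}{F{\left(253 \right)}} = \frac{494252}{283139} + \frac{464448}{\frac{1}{-19 + 253}} = 494252 \cdot \frac{1}{283139} + \frac{464448}{\frac{1}{234}} = \frac{494252}{283139} + 464448 \frac{1}{\frac{1}{234}} = \frac{494252}{283139} + 464448 \cdot 234 = \frac{494252}{283139} + 108680832 = \frac{30771782585900}{283139}$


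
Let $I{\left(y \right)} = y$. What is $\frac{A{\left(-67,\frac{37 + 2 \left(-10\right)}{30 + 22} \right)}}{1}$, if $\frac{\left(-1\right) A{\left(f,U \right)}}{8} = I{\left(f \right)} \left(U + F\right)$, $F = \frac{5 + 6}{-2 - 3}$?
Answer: $- \frac{65258}{65} \approx -1004.0$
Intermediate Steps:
$F = - \frac{11}{5}$ ($F = \frac{11}{-5} = 11 \left(- \frac{1}{5}\right) = - \frac{11}{5} \approx -2.2$)
$A{\left(f,U \right)} = - 8 f \left(- \frac{11}{5} + U\right)$ ($A{\left(f,U \right)} = - 8 f \left(U - \frac{11}{5}\right) = - 8 f \left(- \frac{11}{5} + U\right)$)
$\frac{A{\left(-67,\frac{37 + 2 \left(-10\right)}{30 + 22} \right)}}{1} = \frac{\frac{8}{5} \left(-67\right) \left(11 - 5 \frac{37 + 2 \left(-10\right)}{30 + 22}\right)}{1} = \frac{8}{5} \left(-67\right) \left(11 - 5 \frac{37 - 20}{52}\right) 1 = \frac{8}{5} \left(-67\right) \left(11 - 5 \cdot 17 \cdot \frac{1}{52}\right) 1 = \frac{8}{5} \left(-67\right) \left(11 - \frac{85}{52}\right) 1 = \frac{8}{5} \left(-67\right) \frac{487}{52} \cdot 1 = \left(- \frac{65258}{65}\right) 1 = - \frac{65258}{65}$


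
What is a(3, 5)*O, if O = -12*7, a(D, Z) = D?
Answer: -252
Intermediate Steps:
O = -84
a(3, 5)*O = 3*(-84) = -252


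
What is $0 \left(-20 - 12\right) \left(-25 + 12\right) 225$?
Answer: $0$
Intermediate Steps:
$0 \left(-20 - 12\right) \left(-25 + 12\right) 225 = 0 \left(\left(-32\right) \left(-13\right)\right) 225 = 0 \cdot 416 \cdot 225 = 0 \cdot 225 = 0$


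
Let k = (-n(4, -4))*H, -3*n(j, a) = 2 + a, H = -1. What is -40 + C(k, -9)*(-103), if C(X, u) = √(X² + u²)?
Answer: -40 - 103*√733/3 ≈ -969.54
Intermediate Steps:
n(j, a) = -⅔ - a/3 (n(j, a) = -(2 + a)/3 = -⅔ - a/3)
k = ⅔ (k = -(-⅔ - ⅓*(-4))*(-1) = -(-⅔ + 4/3)*(-1) = -1*⅔*(-1) = -⅔*(-1) = ⅔ ≈ 0.66667)
-40 + C(k, -9)*(-103) = -40 + √((⅔)² + (-9)²)*(-103) = -40 + √(4/9 + 81)*(-103) = -40 + √(733/9)*(-103) = -40 + (√733/3)*(-103) = -40 - 103*√733/3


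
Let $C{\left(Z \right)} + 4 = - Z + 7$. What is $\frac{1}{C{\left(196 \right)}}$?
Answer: $- \frac{1}{193} \approx -0.0051813$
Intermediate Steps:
$C{\left(Z \right)} = 3 - Z$ ($C{\left(Z \right)} = -4 - \left(-7 + Z\right) = 3 - Z$)
$\frac{1}{C{\left(196 \right)}} = \frac{1}{3 - 196} = \frac{1}{-193} = - \frac{1}{193}$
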